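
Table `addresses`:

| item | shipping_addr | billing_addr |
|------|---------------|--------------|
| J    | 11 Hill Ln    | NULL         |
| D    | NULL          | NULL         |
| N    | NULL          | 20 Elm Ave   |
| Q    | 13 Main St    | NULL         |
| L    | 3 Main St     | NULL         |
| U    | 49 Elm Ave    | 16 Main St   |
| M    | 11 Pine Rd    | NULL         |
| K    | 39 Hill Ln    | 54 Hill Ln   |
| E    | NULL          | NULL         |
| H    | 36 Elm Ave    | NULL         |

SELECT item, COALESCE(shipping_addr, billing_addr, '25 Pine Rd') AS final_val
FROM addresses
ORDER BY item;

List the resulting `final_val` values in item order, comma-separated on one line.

item=D: shipping_addr=NULL, billing_addr=NULL, → literal 25 Pine Rd → 25 Pine Rd
item=E: shipping_addr=NULL, billing_addr=NULL, → literal 25 Pine Rd → 25 Pine Rd
item=H: shipping_addr=36 Elm Ave → 36 Elm Ave
item=J: shipping_addr=11 Hill Ln → 11 Hill Ln
item=K: shipping_addr=39 Hill Ln → 39 Hill Ln
item=L: shipping_addr=3 Main St → 3 Main St
item=M: shipping_addr=11 Pine Rd → 11 Pine Rd
item=N: shipping_addr=NULL, billing_addr=20 Elm Ave → 20 Elm Ave
item=Q: shipping_addr=13 Main St → 13 Main St
item=U: shipping_addr=49 Elm Ave → 49 Elm Ave

25 Pine Rd, 25 Pine Rd, 36 Elm Ave, 11 Hill Ln, 39 Hill Ln, 3 Main St, 11 Pine Rd, 20 Elm Ave, 13 Main St, 49 Elm Ave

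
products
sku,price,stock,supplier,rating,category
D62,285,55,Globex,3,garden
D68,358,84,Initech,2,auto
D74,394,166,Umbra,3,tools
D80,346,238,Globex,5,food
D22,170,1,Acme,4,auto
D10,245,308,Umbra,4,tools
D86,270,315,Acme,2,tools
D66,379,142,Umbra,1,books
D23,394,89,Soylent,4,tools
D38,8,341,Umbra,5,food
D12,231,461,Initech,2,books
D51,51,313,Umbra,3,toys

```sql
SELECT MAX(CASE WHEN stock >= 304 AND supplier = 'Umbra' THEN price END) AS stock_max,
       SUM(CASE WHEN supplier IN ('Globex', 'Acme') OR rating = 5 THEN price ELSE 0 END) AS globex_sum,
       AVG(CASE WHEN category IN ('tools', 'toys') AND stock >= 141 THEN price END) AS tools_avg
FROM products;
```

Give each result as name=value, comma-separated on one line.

stock_max=245, globex_sum=1079, tools_avg=240

[stock_max: stock >= 304 AND supplier = 'Umbra']
sku=D62: ✗
sku=D68: ✗
sku=D74: ✗
sku=D80: ✗
sku=D22: ✗
sku=D10: ✓ → 245
sku=D86: ✗
sku=D66: ✗
sku=D23: ✗
sku=D38: ✓ → 8
sku=D12: ✗
sku=D51: ✓ → 51
stock_max = MAX(245, 8, 51) = 245
—
[globex_sum: supplier IN ('Globex', 'Acme') OR rating = 5]
sku=D62: ✓ → 285
sku=D68: ✗
sku=D74: ✗
sku=D80: ✓ → 346
sku=D22: ✓ → 170
sku=D10: ✗
sku=D86: ✓ → 270
sku=D66: ✗
sku=D23: ✗
sku=D38: ✓ → 8
sku=D12: ✗
sku=D51: ✗
globex_sum = 285 + 346 + 170 + 270 + 8 = 1079
—
[tools_avg: category IN ('tools', 'toys') AND stock >= 141]
sku=D62: ✗
sku=D68: ✗
sku=D74: ✓ → 394
sku=D80: ✗
sku=D22: ✗
sku=D10: ✓ → 245
sku=D86: ✓ → 270
sku=D66: ✗
sku=D23: ✗
sku=D38: ✗
sku=D12: ✗
sku=D51: ✓ → 51
tools_avg = (394 + 245 + 270 + 51) / 4 = 240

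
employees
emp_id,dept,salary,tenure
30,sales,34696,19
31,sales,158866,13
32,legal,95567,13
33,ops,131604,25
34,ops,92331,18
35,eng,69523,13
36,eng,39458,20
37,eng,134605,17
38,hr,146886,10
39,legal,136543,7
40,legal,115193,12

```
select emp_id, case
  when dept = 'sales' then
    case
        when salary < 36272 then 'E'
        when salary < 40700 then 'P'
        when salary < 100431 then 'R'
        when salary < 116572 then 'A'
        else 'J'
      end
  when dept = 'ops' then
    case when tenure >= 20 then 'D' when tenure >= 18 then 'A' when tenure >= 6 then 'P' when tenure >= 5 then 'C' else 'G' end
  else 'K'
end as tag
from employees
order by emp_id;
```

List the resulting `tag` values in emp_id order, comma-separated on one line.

emp_id=30: dept='sales' → inner[salary < 36272] → E
emp_id=31: dept='sales' → inner[ELSE] → J
emp_id=32: dept='legal' → outer ELSE → K
emp_id=33: dept='ops' → inner[tenure >= 20] → D
emp_id=34: dept='ops' → inner[tenure >= 18] → A
emp_id=35: dept='eng' → outer ELSE → K
emp_id=36: dept='eng' → outer ELSE → K
emp_id=37: dept='eng' → outer ELSE → K
emp_id=38: dept='hr' → outer ELSE → K
emp_id=39: dept='legal' → outer ELSE → K
emp_id=40: dept='legal' → outer ELSE → K

E, J, K, D, A, K, K, K, K, K, K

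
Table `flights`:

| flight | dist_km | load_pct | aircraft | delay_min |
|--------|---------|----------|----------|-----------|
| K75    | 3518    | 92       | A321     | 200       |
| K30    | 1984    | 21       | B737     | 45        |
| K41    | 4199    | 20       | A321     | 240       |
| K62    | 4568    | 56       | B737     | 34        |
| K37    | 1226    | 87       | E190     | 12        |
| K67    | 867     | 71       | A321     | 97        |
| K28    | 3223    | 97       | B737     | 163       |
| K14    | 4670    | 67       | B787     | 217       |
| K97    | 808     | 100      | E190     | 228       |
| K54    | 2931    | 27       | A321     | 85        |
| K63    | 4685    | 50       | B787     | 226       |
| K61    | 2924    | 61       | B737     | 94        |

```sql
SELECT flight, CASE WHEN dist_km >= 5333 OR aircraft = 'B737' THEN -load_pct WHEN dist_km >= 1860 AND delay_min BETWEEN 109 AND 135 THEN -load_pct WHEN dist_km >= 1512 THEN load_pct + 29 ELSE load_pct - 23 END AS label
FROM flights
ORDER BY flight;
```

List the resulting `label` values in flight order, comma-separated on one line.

96, -97, -21, 64, 49, 56, -61, -56, 79, 48, 121, 77

flight=K14: dist_km >= 1512 → 96
flight=K28: dist_km >= 5333 OR aircraft = 'B737' → -97
flight=K30: dist_km >= 5333 OR aircraft = 'B737' → -21
flight=K37: ELSE → 64
flight=K41: dist_km >= 1512 → 49
flight=K54: dist_km >= 1512 → 56
flight=K61: dist_km >= 5333 OR aircraft = 'B737' → -61
flight=K62: dist_km >= 5333 OR aircraft = 'B737' → -56
flight=K63: dist_km >= 1512 → 79
flight=K67: ELSE → 48
flight=K75: dist_km >= 1512 → 121
flight=K97: ELSE → 77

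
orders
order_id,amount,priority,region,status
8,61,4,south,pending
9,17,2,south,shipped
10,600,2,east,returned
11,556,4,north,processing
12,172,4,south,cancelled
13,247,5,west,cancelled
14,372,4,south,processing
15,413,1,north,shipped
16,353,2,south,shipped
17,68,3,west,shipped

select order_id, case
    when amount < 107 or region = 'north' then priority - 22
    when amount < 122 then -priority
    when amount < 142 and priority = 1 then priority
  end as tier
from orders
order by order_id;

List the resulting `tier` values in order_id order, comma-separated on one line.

order_id=8: amount < 107 or region = 'north' → -18
order_id=9: amount < 107 or region = 'north' → -20
order_id=10: (no match → NULL) → NULL
order_id=11: amount < 107 or region = 'north' → -18
order_id=12: (no match → NULL) → NULL
order_id=13: (no match → NULL) → NULL
order_id=14: (no match → NULL) → NULL
order_id=15: amount < 107 or region = 'north' → -21
order_id=16: (no match → NULL) → NULL
order_id=17: amount < 107 or region = 'north' → -19

-18, -20, NULL, -18, NULL, NULL, NULL, -21, NULL, -19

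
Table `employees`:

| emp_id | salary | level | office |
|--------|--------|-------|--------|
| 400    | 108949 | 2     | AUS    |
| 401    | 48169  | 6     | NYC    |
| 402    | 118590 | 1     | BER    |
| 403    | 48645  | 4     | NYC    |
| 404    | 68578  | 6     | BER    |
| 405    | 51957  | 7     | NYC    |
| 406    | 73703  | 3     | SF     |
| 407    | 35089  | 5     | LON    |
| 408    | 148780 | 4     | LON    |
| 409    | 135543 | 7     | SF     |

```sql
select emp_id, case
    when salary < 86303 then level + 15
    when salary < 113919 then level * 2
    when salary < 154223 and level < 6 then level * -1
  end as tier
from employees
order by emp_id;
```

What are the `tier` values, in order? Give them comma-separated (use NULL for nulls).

4, 21, -1, 19, 21, 22, 18, 20, -4, NULL

emp_id=400: salary < 113919 → 4
emp_id=401: salary < 86303 → 21
emp_id=402: salary < 154223 and level < 6 → -1
emp_id=403: salary < 86303 → 19
emp_id=404: salary < 86303 → 21
emp_id=405: salary < 86303 → 22
emp_id=406: salary < 86303 → 18
emp_id=407: salary < 86303 → 20
emp_id=408: salary < 154223 and level < 6 → -4
emp_id=409: (no match → NULL) → NULL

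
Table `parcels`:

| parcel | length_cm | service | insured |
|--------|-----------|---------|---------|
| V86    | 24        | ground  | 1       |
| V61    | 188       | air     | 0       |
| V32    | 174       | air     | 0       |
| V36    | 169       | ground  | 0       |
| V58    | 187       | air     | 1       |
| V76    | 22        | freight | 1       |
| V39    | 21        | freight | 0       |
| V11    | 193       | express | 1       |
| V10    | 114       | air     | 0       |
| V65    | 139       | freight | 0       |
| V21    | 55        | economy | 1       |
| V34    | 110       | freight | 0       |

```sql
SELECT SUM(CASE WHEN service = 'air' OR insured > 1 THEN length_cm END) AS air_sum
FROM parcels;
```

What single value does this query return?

parcel=V86: ✗
parcel=V61: ✓ → 188
parcel=V32: ✓ → 174
parcel=V36: ✗
parcel=V58: ✓ → 187
parcel=V76: ✗
parcel=V39: ✗
parcel=V11: ✗
parcel=V10: ✓ → 114
parcel=V65: ✗
parcel=V21: ✗
parcel=V34: ✗
air_sum = 188 + 174 + 187 + 114 = 663

663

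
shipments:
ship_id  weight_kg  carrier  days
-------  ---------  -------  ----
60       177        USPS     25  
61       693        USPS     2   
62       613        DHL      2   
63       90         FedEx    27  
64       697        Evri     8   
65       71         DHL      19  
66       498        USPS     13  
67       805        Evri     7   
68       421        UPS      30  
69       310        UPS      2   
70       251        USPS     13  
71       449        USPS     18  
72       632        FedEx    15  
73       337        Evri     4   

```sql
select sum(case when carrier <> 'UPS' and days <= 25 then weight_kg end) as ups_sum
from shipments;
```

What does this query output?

ship_id=60: ✓ → 177
ship_id=61: ✓ → 693
ship_id=62: ✓ → 613
ship_id=63: ✗
ship_id=64: ✓ → 697
ship_id=65: ✓ → 71
ship_id=66: ✓ → 498
ship_id=67: ✓ → 805
ship_id=68: ✗
ship_id=69: ✗
ship_id=70: ✓ → 251
ship_id=71: ✓ → 449
ship_id=72: ✓ → 632
ship_id=73: ✓ → 337
ups_sum = 177 + 693 + 613 + 697 + 71 + 498 + 805 + 251 + 449 + 632 + 337 = 5223

5223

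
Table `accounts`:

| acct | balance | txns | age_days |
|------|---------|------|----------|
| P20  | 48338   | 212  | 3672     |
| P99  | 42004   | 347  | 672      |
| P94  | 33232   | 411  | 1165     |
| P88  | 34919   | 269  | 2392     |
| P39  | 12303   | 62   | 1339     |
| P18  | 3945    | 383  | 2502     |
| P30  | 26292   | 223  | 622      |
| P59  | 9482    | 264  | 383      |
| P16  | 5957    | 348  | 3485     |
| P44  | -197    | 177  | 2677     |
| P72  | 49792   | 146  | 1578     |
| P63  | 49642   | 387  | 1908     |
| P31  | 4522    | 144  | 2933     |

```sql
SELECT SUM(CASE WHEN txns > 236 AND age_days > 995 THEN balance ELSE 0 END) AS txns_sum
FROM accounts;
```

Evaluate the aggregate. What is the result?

127695

acct=P20: ✗
acct=P99: ✗
acct=P94: ✓ → 33232
acct=P88: ✓ → 34919
acct=P39: ✗
acct=P18: ✓ → 3945
acct=P30: ✗
acct=P59: ✗
acct=P16: ✓ → 5957
acct=P44: ✗
acct=P72: ✗
acct=P63: ✓ → 49642
acct=P31: ✗
txns_sum = 33232 + 34919 + 3945 + 5957 + 49642 = 127695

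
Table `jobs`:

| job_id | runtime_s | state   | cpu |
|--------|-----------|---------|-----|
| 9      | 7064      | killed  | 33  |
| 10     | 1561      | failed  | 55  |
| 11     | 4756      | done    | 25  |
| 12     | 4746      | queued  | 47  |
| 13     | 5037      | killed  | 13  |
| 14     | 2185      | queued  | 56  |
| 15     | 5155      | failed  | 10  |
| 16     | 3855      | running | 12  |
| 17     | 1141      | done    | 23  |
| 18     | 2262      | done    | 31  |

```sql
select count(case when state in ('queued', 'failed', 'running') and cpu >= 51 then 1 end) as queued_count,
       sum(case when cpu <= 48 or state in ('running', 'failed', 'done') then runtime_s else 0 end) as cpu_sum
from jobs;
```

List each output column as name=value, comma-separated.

[queued_count: state in ('queued', 'failed', 'running') and cpu >= 51]
job_id=9: ✗
job_id=10: ✓ → 1
job_id=11: ✗
job_id=12: ✗
job_id=13: ✗
job_id=14: ✓ → 1
job_id=15: ✗
job_id=16: ✗
job_id=17: ✗
job_id=18: ✗
queued_count = COUNT(1, 1) = 2
—
[cpu_sum: cpu <= 48 or state in ('running', 'failed', 'done')]
job_id=9: ✓ → 7064
job_id=10: ✓ → 1561
job_id=11: ✓ → 4756
job_id=12: ✓ → 4746
job_id=13: ✓ → 5037
job_id=14: ✗
job_id=15: ✓ → 5155
job_id=16: ✓ → 3855
job_id=17: ✓ → 1141
job_id=18: ✓ → 2262
cpu_sum = 7064 + 1561 + 4756 + 4746 + 5037 + 5155 + 3855 + 1141 + 2262 = 35577

queued_count=2, cpu_sum=35577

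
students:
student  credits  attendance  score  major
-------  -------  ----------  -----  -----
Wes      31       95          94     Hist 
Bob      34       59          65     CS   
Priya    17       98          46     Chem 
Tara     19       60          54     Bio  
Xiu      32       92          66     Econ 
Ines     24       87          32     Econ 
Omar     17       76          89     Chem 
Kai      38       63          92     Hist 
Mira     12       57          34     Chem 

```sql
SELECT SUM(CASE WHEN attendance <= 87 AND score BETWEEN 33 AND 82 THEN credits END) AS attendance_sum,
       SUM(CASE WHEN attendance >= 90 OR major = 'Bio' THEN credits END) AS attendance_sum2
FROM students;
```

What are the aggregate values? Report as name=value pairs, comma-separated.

[attendance_sum: attendance <= 87 AND score BETWEEN 33 AND 82]
student=Wes: ✗
student=Bob: ✓ → 34
student=Priya: ✗
student=Tara: ✓ → 19
student=Xiu: ✗
student=Ines: ✗
student=Omar: ✗
student=Kai: ✗
student=Mira: ✓ → 12
attendance_sum = 34 + 19 + 12 = 65
—
[attendance_sum2: attendance >= 90 OR major = 'Bio']
student=Wes: ✓ → 31
student=Bob: ✗
student=Priya: ✓ → 17
student=Tara: ✓ → 19
student=Xiu: ✓ → 32
student=Ines: ✗
student=Omar: ✗
student=Kai: ✗
student=Mira: ✗
attendance_sum2 = 31 + 17 + 19 + 32 = 99

attendance_sum=65, attendance_sum2=99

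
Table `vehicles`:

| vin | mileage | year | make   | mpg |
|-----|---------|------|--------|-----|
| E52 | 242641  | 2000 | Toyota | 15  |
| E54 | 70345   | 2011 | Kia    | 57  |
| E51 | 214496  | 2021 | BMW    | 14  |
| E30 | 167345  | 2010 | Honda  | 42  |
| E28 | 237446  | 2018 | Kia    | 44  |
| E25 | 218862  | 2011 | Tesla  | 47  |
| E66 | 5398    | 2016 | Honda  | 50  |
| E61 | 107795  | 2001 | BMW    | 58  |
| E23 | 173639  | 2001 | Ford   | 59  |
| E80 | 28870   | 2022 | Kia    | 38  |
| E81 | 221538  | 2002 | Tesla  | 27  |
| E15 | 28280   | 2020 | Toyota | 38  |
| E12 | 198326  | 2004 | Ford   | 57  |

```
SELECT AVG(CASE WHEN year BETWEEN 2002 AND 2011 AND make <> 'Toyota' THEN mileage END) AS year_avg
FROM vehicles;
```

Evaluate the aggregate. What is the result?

vin=E52: ✗
vin=E54: ✓ → 70345
vin=E51: ✗
vin=E30: ✓ → 167345
vin=E28: ✗
vin=E25: ✓ → 218862
vin=E66: ✗
vin=E61: ✗
vin=E23: ✗
vin=E80: ✗
vin=E81: ✓ → 221538
vin=E15: ✗
vin=E12: ✓ → 198326
year_avg = (70345 + 167345 + 218862 + 221538 + 198326) / 5 = 175283.2

175283.2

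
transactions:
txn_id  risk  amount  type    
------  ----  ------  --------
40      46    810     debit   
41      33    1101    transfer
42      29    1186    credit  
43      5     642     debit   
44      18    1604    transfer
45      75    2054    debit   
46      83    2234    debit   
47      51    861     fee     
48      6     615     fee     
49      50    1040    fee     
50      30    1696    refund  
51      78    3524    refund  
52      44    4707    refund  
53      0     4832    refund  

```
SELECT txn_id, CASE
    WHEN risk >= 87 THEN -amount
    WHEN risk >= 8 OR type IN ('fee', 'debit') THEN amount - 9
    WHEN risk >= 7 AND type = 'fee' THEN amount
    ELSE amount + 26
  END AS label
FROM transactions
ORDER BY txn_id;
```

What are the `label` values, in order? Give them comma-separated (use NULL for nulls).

txn_id=40: risk >= 8 OR type IN ('fee', 'debit') → 801
txn_id=41: risk >= 8 OR type IN ('fee', 'debit') → 1092
txn_id=42: risk >= 8 OR type IN ('fee', 'debit') → 1177
txn_id=43: risk >= 8 OR type IN ('fee', 'debit') → 633
txn_id=44: risk >= 8 OR type IN ('fee', 'debit') → 1595
txn_id=45: risk >= 8 OR type IN ('fee', 'debit') → 2045
txn_id=46: risk >= 8 OR type IN ('fee', 'debit') → 2225
txn_id=47: risk >= 8 OR type IN ('fee', 'debit') → 852
txn_id=48: risk >= 8 OR type IN ('fee', 'debit') → 606
txn_id=49: risk >= 8 OR type IN ('fee', 'debit') → 1031
txn_id=50: risk >= 8 OR type IN ('fee', 'debit') → 1687
txn_id=51: risk >= 8 OR type IN ('fee', 'debit') → 3515
txn_id=52: risk >= 8 OR type IN ('fee', 'debit') → 4698
txn_id=53: ELSE → 4858

801, 1092, 1177, 633, 1595, 2045, 2225, 852, 606, 1031, 1687, 3515, 4698, 4858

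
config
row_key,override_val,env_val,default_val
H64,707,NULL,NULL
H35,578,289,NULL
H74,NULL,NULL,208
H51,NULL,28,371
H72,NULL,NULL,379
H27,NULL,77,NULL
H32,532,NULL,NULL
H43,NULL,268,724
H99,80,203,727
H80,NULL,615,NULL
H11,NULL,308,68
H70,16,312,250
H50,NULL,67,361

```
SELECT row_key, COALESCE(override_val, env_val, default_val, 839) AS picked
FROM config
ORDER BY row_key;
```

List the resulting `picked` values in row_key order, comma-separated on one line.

row_key=H11: override_val=NULL, env_val=308 → 308
row_key=H27: override_val=NULL, env_val=77 → 77
row_key=H32: override_val=532 → 532
row_key=H35: override_val=578 → 578
row_key=H43: override_val=NULL, env_val=268 → 268
row_key=H50: override_val=NULL, env_val=67 → 67
row_key=H51: override_val=NULL, env_val=28 → 28
row_key=H64: override_val=707 → 707
row_key=H70: override_val=16 → 16
row_key=H72: override_val=NULL, env_val=NULL, default_val=379 → 379
row_key=H74: override_val=NULL, env_val=NULL, default_val=208 → 208
row_key=H80: override_val=NULL, env_val=615 → 615
row_key=H99: override_val=80 → 80

308, 77, 532, 578, 268, 67, 28, 707, 16, 379, 208, 615, 80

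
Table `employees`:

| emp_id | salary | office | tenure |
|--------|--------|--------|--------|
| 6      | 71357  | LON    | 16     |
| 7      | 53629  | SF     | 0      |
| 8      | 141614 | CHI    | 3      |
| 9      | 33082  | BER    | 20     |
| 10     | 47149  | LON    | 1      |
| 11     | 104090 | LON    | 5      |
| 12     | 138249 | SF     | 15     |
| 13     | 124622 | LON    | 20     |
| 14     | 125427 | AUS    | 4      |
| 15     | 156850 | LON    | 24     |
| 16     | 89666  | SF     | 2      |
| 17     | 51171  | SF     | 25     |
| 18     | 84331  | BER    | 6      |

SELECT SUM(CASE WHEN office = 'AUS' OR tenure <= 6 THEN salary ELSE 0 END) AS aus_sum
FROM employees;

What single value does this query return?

emp_id=6: ✗
emp_id=7: ✓ → 53629
emp_id=8: ✓ → 141614
emp_id=9: ✗
emp_id=10: ✓ → 47149
emp_id=11: ✓ → 104090
emp_id=12: ✗
emp_id=13: ✗
emp_id=14: ✓ → 125427
emp_id=15: ✗
emp_id=16: ✓ → 89666
emp_id=17: ✗
emp_id=18: ✓ → 84331
aus_sum = 53629 + 141614 + 47149 + 104090 + 125427 + 89666 + 84331 = 645906

645906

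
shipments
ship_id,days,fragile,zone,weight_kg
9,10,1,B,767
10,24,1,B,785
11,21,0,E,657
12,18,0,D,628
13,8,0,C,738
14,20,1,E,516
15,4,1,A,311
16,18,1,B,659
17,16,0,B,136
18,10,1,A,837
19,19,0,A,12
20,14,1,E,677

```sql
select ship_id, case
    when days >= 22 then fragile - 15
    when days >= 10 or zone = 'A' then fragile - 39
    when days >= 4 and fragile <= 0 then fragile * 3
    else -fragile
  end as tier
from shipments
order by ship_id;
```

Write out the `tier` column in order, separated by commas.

-38, -14, -39, -39, 0, -38, -38, -38, -39, -38, -39, -38

ship_id=9: days >= 10 or zone = 'A' → -38
ship_id=10: days >= 22 → -14
ship_id=11: days >= 10 or zone = 'A' → -39
ship_id=12: days >= 10 or zone = 'A' → -39
ship_id=13: days >= 4 and fragile <= 0 → 0
ship_id=14: days >= 10 or zone = 'A' → -38
ship_id=15: days >= 10 or zone = 'A' → -38
ship_id=16: days >= 10 or zone = 'A' → -38
ship_id=17: days >= 10 or zone = 'A' → -39
ship_id=18: days >= 10 or zone = 'A' → -38
ship_id=19: days >= 10 or zone = 'A' → -39
ship_id=20: days >= 10 or zone = 'A' → -38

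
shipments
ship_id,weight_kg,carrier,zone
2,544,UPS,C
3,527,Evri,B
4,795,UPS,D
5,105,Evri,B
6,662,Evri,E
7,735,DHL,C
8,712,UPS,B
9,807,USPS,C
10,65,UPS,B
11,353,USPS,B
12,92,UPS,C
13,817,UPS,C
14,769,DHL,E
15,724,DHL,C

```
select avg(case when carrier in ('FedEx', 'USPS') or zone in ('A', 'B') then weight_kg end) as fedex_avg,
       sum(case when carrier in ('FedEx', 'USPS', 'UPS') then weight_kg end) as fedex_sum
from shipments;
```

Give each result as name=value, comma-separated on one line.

[fedex_avg: carrier in ('FedEx', 'USPS') or zone in ('A', 'B')]
ship_id=2: ✗
ship_id=3: ✓ → 527
ship_id=4: ✗
ship_id=5: ✓ → 105
ship_id=6: ✗
ship_id=7: ✗
ship_id=8: ✓ → 712
ship_id=9: ✓ → 807
ship_id=10: ✓ → 65
ship_id=11: ✓ → 353
ship_id=12: ✗
ship_id=13: ✗
ship_id=14: ✗
ship_id=15: ✗
fedex_avg = (527 + 105 + 712 + 807 + 65 + 353) / 6 = 428.1666666667
—
[fedex_sum: carrier in ('FedEx', 'USPS', 'UPS')]
ship_id=2: ✓ → 544
ship_id=3: ✗
ship_id=4: ✓ → 795
ship_id=5: ✗
ship_id=6: ✗
ship_id=7: ✗
ship_id=8: ✓ → 712
ship_id=9: ✓ → 807
ship_id=10: ✓ → 65
ship_id=11: ✓ → 353
ship_id=12: ✓ → 92
ship_id=13: ✓ → 817
ship_id=14: ✗
ship_id=15: ✗
fedex_sum = 544 + 795 + 712 + 807 + 65 + 353 + 92 + 817 = 4185

fedex_avg=428.1666666667, fedex_sum=4185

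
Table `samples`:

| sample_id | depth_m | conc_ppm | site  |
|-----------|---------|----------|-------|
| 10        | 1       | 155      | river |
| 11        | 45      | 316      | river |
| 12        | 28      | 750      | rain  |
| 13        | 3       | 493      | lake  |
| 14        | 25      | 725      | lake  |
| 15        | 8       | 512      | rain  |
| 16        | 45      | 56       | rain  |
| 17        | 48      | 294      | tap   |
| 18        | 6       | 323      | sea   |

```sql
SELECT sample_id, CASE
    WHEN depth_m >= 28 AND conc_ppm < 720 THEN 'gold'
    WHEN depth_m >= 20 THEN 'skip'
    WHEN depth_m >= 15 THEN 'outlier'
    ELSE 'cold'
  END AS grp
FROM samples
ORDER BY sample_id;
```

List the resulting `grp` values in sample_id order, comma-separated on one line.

sample_id=10: ELSE → cold
sample_id=11: depth_m >= 28 AND conc_ppm < 720 → gold
sample_id=12: depth_m >= 20 → skip
sample_id=13: ELSE → cold
sample_id=14: depth_m >= 20 → skip
sample_id=15: ELSE → cold
sample_id=16: depth_m >= 28 AND conc_ppm < 720 → gold
sample_id=17: depth_m >= 28 AND conc_ppm < 720 → gold
sample_id=18: ELSE → cold

cold, gold, skip, cold, skip, cold, gold, gold, cold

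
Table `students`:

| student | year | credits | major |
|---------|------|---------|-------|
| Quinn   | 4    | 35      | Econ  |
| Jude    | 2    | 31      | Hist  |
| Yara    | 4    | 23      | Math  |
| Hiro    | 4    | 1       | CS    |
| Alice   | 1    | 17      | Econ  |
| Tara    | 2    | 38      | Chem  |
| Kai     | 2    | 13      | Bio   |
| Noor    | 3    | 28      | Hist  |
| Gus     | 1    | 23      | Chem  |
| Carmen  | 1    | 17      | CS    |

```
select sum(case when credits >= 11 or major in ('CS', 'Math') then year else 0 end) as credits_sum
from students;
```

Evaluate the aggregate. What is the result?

24

student=Quinn: ✓ → 4
student=Jude: ✓ → 2
student=Yara: ✓ → 4
student=Hiro: ✓ → 4
student=Alice: ✓ → 1
student=Tara: ✓ → 2
student=Kai: ✓ → 2
student=Noor: ✓ → 3
student=Gus: ✓ → 1
student=Carmen: ✓ → 1
credits_sum = 4 + 2 + 4 + 4 + 1 + 2 + 2 + 3 + 1 + 1 = 24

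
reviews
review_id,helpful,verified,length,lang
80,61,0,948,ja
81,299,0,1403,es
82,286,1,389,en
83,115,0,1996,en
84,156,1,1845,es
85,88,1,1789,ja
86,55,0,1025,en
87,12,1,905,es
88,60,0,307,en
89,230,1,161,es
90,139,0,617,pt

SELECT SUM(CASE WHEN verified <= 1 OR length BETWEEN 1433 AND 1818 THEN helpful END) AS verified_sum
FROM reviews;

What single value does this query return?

review_id=80: ✓ → 61
review_id=81: ✓ → 299
review_id=82: ✓ → 286
review_id=83: ✓ → 115
review_id=84: ✓ → 156
review_id=85: ✓ → 88
review_id=86: ✓ → 55
review_id=87: ✓ → 12
review_id=88: ✓ → 60
review_id=89: ✓ → 230
review_id=90: ✓ → 139
verified_sum = 61 + 299 + 286 + 115 + 156 + 88 + 55 + 12 + 60 + 230 + 139 = 1501

1501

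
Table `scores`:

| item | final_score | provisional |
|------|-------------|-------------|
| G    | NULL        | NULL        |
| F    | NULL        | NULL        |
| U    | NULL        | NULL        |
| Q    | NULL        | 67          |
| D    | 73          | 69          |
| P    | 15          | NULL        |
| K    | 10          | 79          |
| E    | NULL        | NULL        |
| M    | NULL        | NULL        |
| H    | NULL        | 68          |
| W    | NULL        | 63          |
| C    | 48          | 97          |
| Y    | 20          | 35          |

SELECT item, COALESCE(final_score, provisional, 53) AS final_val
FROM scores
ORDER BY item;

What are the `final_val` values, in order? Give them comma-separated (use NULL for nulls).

48, 73, 53, 53, 53, 68, 10, 53, 15, 67, 53, 63, 20

item=C: final_score=48 → 48
item=D: final_score=73 → 73
item=E: final_score=NULL, provisional=NULL, → literal 53 → 53
item=F: final_score=NULL, provisional=NULL, → literal 53 → 53
item=G: final_score=NULL, provisional=NULL, → literal 53 → 53
item=H: final_score=NULL, provisional=68 → 68
item=K: final_score=10 → 10
item=M: final_score=NULL, provisional=NULL, → literal 53 → 53
item=P: final_score=15 → 15
item=Q: final_score=NULL, provisional=67 → 67
item=U: final_score=NULL, provisional=NULL, → literal 53 → 53
item=W: final_score=NULL, provisional=63 → 63
item=Y: final_score=20 → 20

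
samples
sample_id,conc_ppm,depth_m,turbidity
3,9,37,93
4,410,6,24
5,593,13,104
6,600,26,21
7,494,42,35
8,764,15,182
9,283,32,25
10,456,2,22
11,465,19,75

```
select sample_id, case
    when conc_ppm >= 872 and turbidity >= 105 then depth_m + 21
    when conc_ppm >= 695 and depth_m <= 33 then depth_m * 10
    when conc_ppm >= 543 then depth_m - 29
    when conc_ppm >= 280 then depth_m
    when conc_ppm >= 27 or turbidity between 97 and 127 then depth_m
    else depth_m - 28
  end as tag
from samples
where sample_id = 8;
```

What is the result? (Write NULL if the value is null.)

150

sample_id = 8: conc_ppm=764, depth_m=15, turbidity=182.
conc_ppm >= 872 and turbidity >= 105 → false
conc_ppm >= 695 and depth_m <= 33 → true → 150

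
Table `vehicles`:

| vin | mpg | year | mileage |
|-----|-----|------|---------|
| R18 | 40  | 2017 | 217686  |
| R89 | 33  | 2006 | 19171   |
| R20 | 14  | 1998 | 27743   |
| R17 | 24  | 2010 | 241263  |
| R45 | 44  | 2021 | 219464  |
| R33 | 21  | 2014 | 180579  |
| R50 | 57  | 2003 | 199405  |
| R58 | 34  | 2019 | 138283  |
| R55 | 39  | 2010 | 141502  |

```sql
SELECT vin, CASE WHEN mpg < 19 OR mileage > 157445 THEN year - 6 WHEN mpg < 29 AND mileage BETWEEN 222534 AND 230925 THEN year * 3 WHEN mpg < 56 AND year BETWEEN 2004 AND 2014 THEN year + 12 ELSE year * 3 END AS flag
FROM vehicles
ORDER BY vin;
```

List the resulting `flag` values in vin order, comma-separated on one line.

vin=R17: mpg < 19 OR mileage > 157445 → 2004
vin=R18: mpg < 19 OR mileage > 157445 → 2011
vin=R20: mpg < 19 OR mileage > 157445 → 1992
vin=R33: mpg < 19 OR mileage > 157445 → 2008
vin=R45: mpg < 19 OR mileage > 157445 → 2015
vin=R50: mpg < 19 OR mileage > 157445 → 1997
vin=R55: mpg < 56 AND year BETWEEN 2004 AND 2014 → 2022
vin=R58: ELSE → 6057
vin=R89: mpg < 56 AND year BETWEEN 2004 AND 2014 → 2018

2004, 2011, 1992, 2008, 2015, 1997, 2022, 6057, 2018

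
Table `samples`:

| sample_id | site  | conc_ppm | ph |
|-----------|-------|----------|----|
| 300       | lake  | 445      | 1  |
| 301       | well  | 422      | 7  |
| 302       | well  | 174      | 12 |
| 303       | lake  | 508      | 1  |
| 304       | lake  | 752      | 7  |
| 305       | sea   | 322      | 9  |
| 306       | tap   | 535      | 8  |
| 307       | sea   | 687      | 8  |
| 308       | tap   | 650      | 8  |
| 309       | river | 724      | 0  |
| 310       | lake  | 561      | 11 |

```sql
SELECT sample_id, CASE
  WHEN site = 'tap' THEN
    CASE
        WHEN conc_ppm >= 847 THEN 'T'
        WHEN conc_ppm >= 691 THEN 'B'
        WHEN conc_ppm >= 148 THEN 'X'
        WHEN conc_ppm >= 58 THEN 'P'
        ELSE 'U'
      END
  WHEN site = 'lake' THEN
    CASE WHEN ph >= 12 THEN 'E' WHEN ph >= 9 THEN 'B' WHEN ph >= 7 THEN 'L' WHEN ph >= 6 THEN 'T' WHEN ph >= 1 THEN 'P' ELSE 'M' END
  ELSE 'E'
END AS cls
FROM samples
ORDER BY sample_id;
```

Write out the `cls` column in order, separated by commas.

P, E, E, P, L, E, X, E, X, E, B

sample_id=300: site='lake' → inner[ph >= 1] → P
sample_id=301: site='well' → outer ELSE → E
sample_id=302: site='well' → outer ELSE → E
sample_id=303: site='lake' → inner[ph >= 1] → P
sample_id=304: site='lake' → inner[ph >= 7] → L
sample_id=305: site='sea' → outer ELSE → E
sample_id=306: site='tap' → inner[conc_ppm >= 148] → X
sample_id=307: site='sea' → outer ELSE → E
sample_id=308: site='tap' → inner[conc_ppm >= 148] → X
sample_id=309: site='river' → outer ELSE → E
sample_id=310: site='lake' → inner[ph >= 9] → B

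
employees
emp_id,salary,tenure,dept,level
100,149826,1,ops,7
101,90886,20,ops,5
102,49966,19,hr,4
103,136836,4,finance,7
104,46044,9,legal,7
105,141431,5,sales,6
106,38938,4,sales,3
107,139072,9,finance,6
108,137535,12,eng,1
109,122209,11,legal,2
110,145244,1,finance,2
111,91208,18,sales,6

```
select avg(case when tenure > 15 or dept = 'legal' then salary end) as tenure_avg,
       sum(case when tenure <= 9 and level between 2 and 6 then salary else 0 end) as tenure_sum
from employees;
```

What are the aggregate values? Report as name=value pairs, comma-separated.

tenure_avg=80062.6, tenure_sum=464685

[tenure_avg: tenure > 15 or dept = 'legal']
emp_id=100: ✗
emp_id=101: ✓ → 90886
emp_id=102: ✓ → 49966
emp_id=103: ✗
emp_id=104: ✓ → 46044
emp_id=105: ✗
emp_id=106: ✗
emp_id=107: ✗
emp_id=108: ✗
emp_id=109: ✓ → 122209
emp_id=110: ✗
emp_id=111: ✓ → 91208
tenure_avg = (90886 + 49966 + 46044 + 122209 + 91208) / 5 = 80062.6
—
[tenure_sum: tenure <= 9 and level between 2 and 6]
emp_id=100: ✗
emp_id=101: ✗
emp_id=102: ✗
emp_id=103: ✗
emp_id=104: ✗
emp_id=105: ✓ → 141431
emp_id=106: ✓ → 38938
emp_id=107: ✓ → 139072
emp_id=108: ✗
emp_id=109: ✗
emp_id=110: ✓ → 145244
emp_id=111: ✗
tenure_sum = 141431 + 38938 + 139072 + 145244 = 464685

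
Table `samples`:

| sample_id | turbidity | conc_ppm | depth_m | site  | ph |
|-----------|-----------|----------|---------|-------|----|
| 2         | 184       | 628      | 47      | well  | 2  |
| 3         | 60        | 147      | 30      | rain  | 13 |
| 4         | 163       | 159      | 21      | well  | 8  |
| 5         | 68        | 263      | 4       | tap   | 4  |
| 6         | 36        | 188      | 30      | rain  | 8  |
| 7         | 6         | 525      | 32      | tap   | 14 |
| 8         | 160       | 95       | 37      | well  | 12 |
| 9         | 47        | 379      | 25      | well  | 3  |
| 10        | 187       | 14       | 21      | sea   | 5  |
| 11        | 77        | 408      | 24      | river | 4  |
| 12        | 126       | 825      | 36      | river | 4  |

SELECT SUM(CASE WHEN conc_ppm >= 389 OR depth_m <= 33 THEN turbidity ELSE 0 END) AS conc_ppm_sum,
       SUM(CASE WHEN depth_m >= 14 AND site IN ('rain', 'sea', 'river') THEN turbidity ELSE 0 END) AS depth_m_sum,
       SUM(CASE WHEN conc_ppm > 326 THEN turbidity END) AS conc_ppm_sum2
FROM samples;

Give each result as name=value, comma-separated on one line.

[conc_ppm_sum: conc_ppm >= 389 OR depth_m <= 33]
sample_id=2: ✓ → 184
sample_id=3: ✓ → 60
sample_id=4: ✓ → 163
sample_id=5: ✓ → 68
sample_id=6: ✓ → 36
sample_id=7: ✓ → 6
sample_id=8: ✗
sample_id=9: ✓ → 47
sample_id=10: ✓ → 187
sample_id=11: ✓ → 77
sample_id=12: ✓ → 126
conc_ppm_sum = 184 + 60 + 163 + 68 + 36 + 6 + 47 + 187 + 77 + 126 = 954
—
[depth_m_sum: depth_m >= 14 AND site IN ('rain', 'sea', 'river')]
sample_id=2: ✗
sample_id=3: ✓ → 60
sample_id=4: ✗
sample_id=5: ✗
sample_id=6: ✓ → 36
sample_id=7: ✗
sample_id=8: ✗
sample_id=9: ✗
sample_id=10: ✓ → 187
sample_id=11: ✓ → 77
sample_id=12: ✓ → 126
depth_m_sum = 60 + 36 + 187 + 77 + 126 = 486
—
[conc_ppm_sum2: conc_ppm > 326]
sample_id=2: ✓ → 184
sample_id=3: ✗
sample_id=4: ✗
sample_id=5: ✗
sample_id=6: ✗
sample_id=7: ✓ → 6
sample_id=8: ✗
sample_id=9: ✓ → 47
sample_id=10: ✗
sample_id=11: ✓ → 77
sample_id=12: ✓ → 126
conc_ppm_sum2 = 184 + 6 + 47 + 77 + 126 = 440

conc_ppm_sum=954, depth_m_sum=486, conc_ppm_sum2=440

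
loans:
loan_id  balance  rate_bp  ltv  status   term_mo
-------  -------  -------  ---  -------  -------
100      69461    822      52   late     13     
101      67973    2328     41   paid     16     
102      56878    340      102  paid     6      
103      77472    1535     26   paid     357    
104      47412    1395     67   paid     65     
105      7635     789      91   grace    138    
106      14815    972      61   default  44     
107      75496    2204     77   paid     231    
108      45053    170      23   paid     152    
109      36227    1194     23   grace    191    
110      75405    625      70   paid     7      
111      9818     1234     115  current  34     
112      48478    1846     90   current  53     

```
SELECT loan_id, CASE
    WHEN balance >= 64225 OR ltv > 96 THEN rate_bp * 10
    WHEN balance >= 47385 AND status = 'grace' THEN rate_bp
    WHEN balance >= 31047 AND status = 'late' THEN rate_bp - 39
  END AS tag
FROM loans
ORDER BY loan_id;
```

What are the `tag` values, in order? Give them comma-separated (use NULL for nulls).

loan_id=100: balance >= 64225 OR ltv > 96 → 8220
loan_id=101: balance >= 64225 OR ltv > 96 → 23280
loan_id=102: balance >= 64225 OR ltv > 96 → 3400
loan_id=103: balance >= 64225 OR ltv > 96 → 15350
loan_id=104: (no match → NULL) → NULL
loan_id=105: (no match → NULL) → NULL
loan_id=106: (no match → NULL) → NULL
loan_id=107: balance >= 64225 OR ltv > 96 → 22040
loan_id=108: (no match → NULL) → NULL
loan_id=109: (no match → NULL) → NULL
loan_id=110: balance >= 64225 OR ltv > 96 → 6250
loan_id=111: balance >= 64225 OR ltv > 96 → 12340
loan_id=112: (no match → NULL) → NULL

8220, 23280, 3400, 15350, NULL, NULL, NULL, 22040, NULL, NULL, 6250, 12340, NULL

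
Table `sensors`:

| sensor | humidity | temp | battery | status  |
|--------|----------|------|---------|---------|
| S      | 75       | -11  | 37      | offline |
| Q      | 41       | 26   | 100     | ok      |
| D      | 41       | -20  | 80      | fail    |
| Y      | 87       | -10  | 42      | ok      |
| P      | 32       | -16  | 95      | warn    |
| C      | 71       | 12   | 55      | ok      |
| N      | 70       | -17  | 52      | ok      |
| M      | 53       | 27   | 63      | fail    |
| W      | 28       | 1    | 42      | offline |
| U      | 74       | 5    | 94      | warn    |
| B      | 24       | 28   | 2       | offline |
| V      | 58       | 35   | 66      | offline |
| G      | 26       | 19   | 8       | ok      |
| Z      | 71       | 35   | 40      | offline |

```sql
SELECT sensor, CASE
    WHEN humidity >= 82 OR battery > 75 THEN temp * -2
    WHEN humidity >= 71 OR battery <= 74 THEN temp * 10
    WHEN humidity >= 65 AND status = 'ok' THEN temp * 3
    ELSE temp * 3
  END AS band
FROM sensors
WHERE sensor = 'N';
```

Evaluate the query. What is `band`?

-170

sensor = N: humidity=70, temp=-17, battery=52, status=ok.
humidity >= 82 OR battery > 75 → false
humidity >= 71 OR battery <= 74 → true → -170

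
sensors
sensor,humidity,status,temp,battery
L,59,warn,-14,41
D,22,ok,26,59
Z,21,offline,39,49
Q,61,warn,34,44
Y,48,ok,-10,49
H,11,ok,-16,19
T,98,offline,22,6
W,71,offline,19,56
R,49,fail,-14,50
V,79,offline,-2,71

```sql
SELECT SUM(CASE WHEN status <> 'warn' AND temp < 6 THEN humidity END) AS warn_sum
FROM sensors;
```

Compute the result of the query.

sensor=L: ✗
sensor=D: ✗
sensor=Z: ✗
sensor=Q: ✗
sensor=Y: ✓ → 48
sensor=H: ✓ → 11
sensor=T: ✗
sensor=W: ✗
sensor=R: ✓ → 49
sensor=V: ✓ → 79
warn_sum = 48 + 11 + 49 + 79 = 187

187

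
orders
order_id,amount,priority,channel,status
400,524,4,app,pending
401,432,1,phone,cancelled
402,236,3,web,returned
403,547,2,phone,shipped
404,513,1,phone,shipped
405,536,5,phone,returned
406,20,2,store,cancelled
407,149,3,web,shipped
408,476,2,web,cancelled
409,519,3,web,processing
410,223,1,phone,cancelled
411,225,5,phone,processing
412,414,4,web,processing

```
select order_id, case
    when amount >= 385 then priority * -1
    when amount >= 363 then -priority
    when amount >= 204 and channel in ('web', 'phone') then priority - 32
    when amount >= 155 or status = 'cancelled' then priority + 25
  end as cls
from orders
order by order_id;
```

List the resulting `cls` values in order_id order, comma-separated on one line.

order_id=400: amount >= 385 → -4
order_id=401: amount >= 385 → -1
order_id=402: amount >= 204 and channel in ('web', 'phone') → -29
order_id=403: amount >= 385 → -2
order_id=404: amount >= 385 → -1
order_id=405: amount >= 385 → -5
order_id=406: amount >= 155 or status = 'cancelled' → 27
order_id=407: (no match → NULL) → NULL
order_id=408: amount >= 385 → -2
order_id=409: amount >= 385 → -3
order_id=410: amount >= 204 and channel in ('web', 'phone') → -31
order_id=411: amount >= 204 and channel in ('web', 'phone') → -27
order_id=412: amount >= 385 → -4

-4, -1, -29, -2, -1, -5, 27, NULL, -2, -3, -31, -27, -4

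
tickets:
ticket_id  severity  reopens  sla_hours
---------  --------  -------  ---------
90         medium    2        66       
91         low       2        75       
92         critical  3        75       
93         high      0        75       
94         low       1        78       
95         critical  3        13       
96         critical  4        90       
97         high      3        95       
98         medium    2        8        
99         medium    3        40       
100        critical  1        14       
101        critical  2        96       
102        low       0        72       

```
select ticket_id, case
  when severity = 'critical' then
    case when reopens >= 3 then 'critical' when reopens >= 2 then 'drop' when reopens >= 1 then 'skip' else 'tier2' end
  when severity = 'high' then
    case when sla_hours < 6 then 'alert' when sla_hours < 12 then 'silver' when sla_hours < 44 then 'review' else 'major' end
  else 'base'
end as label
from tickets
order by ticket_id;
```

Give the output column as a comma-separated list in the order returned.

base, base, critical, major, base, critical, critical, major, base, base, skip, drop, base

ticket_id=90: severity='medium' → outer ELSE → base
ticket_id=91: severity='low' → outer ELSE → base
ticket_id=92: severity='critical' → inner[reopens >= 3] → critical
ticket_id=93: severity='high' → inner[ELSE] → major
ticket_id=94: severity='low' → outer ELSE → base
ticket_id=95: severity='critical' → inner[reopens >= 3] → critical
ticket_id=96: severity='critical' → inner[reopens >= 3] → critical
ticket_id=97: severity='high' → inner[ELSE] → major
ticket_id=98: severity='medium' → outer ELSE → base
ticket_id=99: severity='medium' → outer ELSE → base
ticket_id=100: severity='critical' → inner[reopens >= 1] → skip
ticket_id=101: severity='critical' → inner[reopens >= 2] → drop
ticket_id=102: severity='low' → outer ELSE → base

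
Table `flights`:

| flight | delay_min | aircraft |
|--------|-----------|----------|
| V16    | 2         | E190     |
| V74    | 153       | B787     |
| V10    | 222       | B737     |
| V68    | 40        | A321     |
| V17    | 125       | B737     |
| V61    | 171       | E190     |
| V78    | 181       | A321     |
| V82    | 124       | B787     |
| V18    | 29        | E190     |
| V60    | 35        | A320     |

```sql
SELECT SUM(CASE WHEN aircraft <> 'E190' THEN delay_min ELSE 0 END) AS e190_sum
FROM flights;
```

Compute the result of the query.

flight=V16: ✗
flight=V74: ✓ → 153
flight=V10: ✓ → 222
flight=V68: ✓ → 40
flight=V17: ✓ → 125
flight=V61: ✗
flight=V78: ✓ → 181
flight=V82: ✓ → 124
flight=V18: ✗
flight=V60: ✓ → 35
e190_sum = 153 + 222 + 40 + 125 + 181 + 124 + 35 = 880

880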